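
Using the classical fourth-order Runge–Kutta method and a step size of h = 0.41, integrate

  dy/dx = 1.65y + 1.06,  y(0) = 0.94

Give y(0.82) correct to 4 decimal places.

5.4717

RK4: k1 = f(x_n, y_n); k2 = f(x_n + h/2, y_n + (h/2)·k1); k3 = f(x_n + h/2, y_n + (h/2)·k2); k4 = f(x_n + h, y_n + h·k3); y_{n+1} = y_n + (h/6)·(k1 + 2k2 + 2k3 + k4).
x=0.000000, y=0.940000:
  k1 = f(0.000000, 0.940000) = 2.611000
  k2 = f(0.205000, 1.475255) = 3.494171
  k3 = f(0.205000, 1.656305) = 3.792903
  k4 = f(0.410000, 2.495090) = 5.176899
  y ← 0.940000 + (0.41/6)·(k1 + 2k2 + 2k3 + k4) = 2.468073
x=0.410000, y=2.468073:
  k1 = f(0.410000, 2.468073) = 5.132321
  k2 = f(0.615000, 3.520199) = 6.868328
  k3 = f(0.615000, 3.876081) = 7.455533
  k4 = f(0.820000, 5.524842) = 10.175989
  y ← 2.468073 + (0.41/6)·(k1 + 2k2 + 2k3 + k4) = 5.471735
y(0.82) ≈ 5.4717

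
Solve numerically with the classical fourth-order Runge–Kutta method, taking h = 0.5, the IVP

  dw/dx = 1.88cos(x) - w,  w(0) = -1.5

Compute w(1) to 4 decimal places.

0.3999

RK4: k1 = f(x_n, w_n); k2 = f(x_n + h/2, w_n + (h/2)·k1); k3 = f(x_n + h/2, w_n + (h/2)·k2); k4 = f(x_n + h, w_n + h·k3); w_{n+1} = w_n + (h/6)·(k1 + 2k2 + 2k3 + k4).
x=0.000000, w=-1.500000:
  k1 = f(0.000000, -1.500000) = 3.380000
  k2 = f(0.250000, -0.655000) = 2.476555
  k3 = f(0.250000, -0.880861) = 2.702417
  k4 = f(0.500000, -0.148792) = 1.798647
  w ← -1.500000 + (0.5/6)·(k1 + 2k2 + 2k3 + k4) = -0.205284
x=0.500000, w=-0.205284:
  k1 = f(0.500000, -0.205284) = 1.855139
  k2 = f(0.750000, 0.258501) = 1.117074
  k3 = f(0.750000, 0.073984) = 1.301591
  k4 = f(1.000000, 0.445511) = 0.570257
  w ← -0.205284 + (0.5/6)·(k1 + 2k2 + 2k3 + k4) = 0.399943
w(1) ≈ 0.3999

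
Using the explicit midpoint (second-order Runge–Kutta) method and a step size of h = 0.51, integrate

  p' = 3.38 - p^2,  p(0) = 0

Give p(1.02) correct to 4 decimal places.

Midpoint: k1 = f(x_n, p_n); k2 = f(x_n + h/2, p_n + (h/2)·k1); p_{n+1} = p_n + h·k2.
x=0.000000, p=0.000000:
  k1 = f(0.000000, 0.000000) = 3.380000
  k2 = f(0.255000, 0.861900) = 2.637128
  p ← 0.000000 + 0.51·2.637128 = 1.344935
x=0.510000, p=1.344935:
  k1 = f(0.510000, 1.344935) = 1.571149
  k2 = f(0.765000, 1.745578) = 0.332956
  p ← 1.344935 + 0.51·0.332956 = 1.514743
p(1.02) ≈ 1.5147

1.5147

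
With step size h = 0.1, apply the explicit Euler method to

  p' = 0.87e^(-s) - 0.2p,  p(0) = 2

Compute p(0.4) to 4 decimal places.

2.1365

Euler: p_{n+1} = p_n + h·f(s_n, p_n).
s=0.000000, p=2.000000: f=0.470000 → p ← 2.000000 + 0.1·0.470000 = 2.047000
s=0.100000, p=2.047000: f=0.377809 → p ← 2.047000 + 0.1·0.377809 = 2.084781
s=0.200000, p=2.084781: f=0.295340 → p ← 2.084781 + 0.1·0.295340 = 2.114315
s=0.300000, p=2.114315: f=0.221649 → p ← 2.114315 + 0.1·0.221649 = 2.136480
p(0.4) ≈ 2.1365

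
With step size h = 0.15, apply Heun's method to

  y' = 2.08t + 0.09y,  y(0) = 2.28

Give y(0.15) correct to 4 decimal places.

Heun: k1 = f(t_n, y_n); k2 = f(t_n + h, y_n + h·k1); y_{n+1} = y_n + (h/2)·(k1 + k2).
t=0.000000, y=2.280000:
  k1 = f(0.000000, 2.280000) = 0.205200
  k2 = f(0.150000, 2.310780) = 0.519970
  y ← 2.280000 + (0.15/2)·(0.205200 + 0.519970) = 2.334388
y(0.15) ≈ 2.3344

2.3344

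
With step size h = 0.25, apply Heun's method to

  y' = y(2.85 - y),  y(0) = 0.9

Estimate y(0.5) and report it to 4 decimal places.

Heun: k1 = f(t_n, y_n); k2 = f(t_n + h, y_n + h·k1); y_{n+1} = y_n + (h/2)·(k1 + k2).
t=0.000000, y=0.900000:
  k1 = f(0.000000, 0.900000) = 1.755000
  k2 = f(0.250000, 1.338750) = 2.023186
  y ← 0.900000 + (0.25/2)·(1.755000 + 2.023186) = 1.372273
t=0.250000, y=1.372273:
  k1 = f(0.250000, 1.372273) = 2.027845
  k2 = f(0.500000, 1.879234) = 1.824296
  y ← 1.372273 + (0.25/2)·(2.027845 + 1.824296) = 1.853791
y(0.5) ≈ 1.8538

1.8538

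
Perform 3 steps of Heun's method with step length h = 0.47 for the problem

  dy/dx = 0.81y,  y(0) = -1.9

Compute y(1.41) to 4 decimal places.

-5.8304

Heun: k1 = f(x_n, y_n); k2 = f(x_n + h, y_n + h·k1); y_{n+1} = y_n + (h/2)·(k1 + k2).
x=0.000000, y=-1.900000:
  k1 = f(0.000000, -1.900000) = -1.539000
  k2 = f(0.470000, -2.623330) = -2.124897
  y ← -1.900000 + (0.47/2)·(-1.539000 + (-2.124897)) = -2.761016
x=0.470000, y=-2.761016:
  k1 = f(0.470000, -2.761016) = -2.236423
  k2 = f(0.940000, -3.812135) = -3.087829
  y ← -2.761016 + (0.47/2)·(-2.236423 + (-3.087829)) = -4.012215
x=0.940000, y=-4.012215:
  k1 = f(0.940000, -4.012215) = -3.249894
  k2 = f(1.410000, -5.539665) = -4.487129
  y ← -4.012215 + (0.47/2)·(-3.249894 + (-4.487129)) = -5.830415
y(1.41) ≈ -5.8304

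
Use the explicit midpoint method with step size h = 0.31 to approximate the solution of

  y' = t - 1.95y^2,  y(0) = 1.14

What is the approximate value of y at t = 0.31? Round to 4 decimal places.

0.8506

Midpoint: k1 = f(t_n, y_n); k2 = f(t_n + h/2, y_n + (h/2)·k1); y_{n+1} = y_n + h·k2.
t=0.000000, y=1.140000:
  k1 = f(0.000000, 1.140000) = -2.534220
  k2 = f(0.155000, 0.747196) = -0.933688
  y ← 1.140000 + 0.31·(-0.933688) = 0.850557
y(0.31) ≈ 0.8506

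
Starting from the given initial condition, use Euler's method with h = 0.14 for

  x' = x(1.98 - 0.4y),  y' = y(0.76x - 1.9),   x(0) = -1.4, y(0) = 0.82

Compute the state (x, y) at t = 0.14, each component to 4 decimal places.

-1.7238, 0.4797

Euler on (x,y): x_{n+1} = x_n + h·x', y_{n+1} = y_n + h·y'.
0.000000: (-1.400000, 0.820000); f=(-2.312800, -2.430480) → (-1.723792, 0.479733)
(x(0.14), y(0.14)) ≈ (-1.7238, 0.4797)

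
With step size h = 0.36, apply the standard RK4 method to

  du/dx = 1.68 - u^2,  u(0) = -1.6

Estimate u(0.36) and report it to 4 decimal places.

-2.2315

RK4: k1 = f(x_n, u_n); k2 = f(x_n + h/2, u_n + (h/2)·k1); k3 = f(x_n + h/2, u_n + (h/2)·k2); k4 = f(x_n + h, u_n + h·k3); u_{n+1} = u_n + (h/6)·(k1 + 2k2 + 2k3 + k4).
x=0.000000, u=-1.600000:
  k1 = f(0.000000, -1.600000) = -0.880000
  k2 = f(0.180000, -1.758400) = -1.411971
  k3 = f(0.180000, -1.854155) = -1.757890
  k4 = f(0.360000, -2.232840) = -3.305576
  u ← -1.600000 + (0.36/6)·(k1 + 2k2 + 2k3 + k4) = -2.231518
u(0.36) ≈ -2.2315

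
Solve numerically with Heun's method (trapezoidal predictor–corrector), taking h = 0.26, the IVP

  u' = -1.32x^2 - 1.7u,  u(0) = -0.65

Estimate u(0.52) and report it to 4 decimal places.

-0.3399

Heun: k1 = f(x_n, u_n); k2 = f(x_n + h, u_n + h·k1); u_{n+1} = u_n + (h/2)·(k1 + k2).
x=0.000000, u=-0.650000:
  k1 = f(0.000000, -0.650000) = 1.105000
  k2 = f(0.260000, -0.362700) = 0.527358
  u ← -0.650000 + (0.26/2)·(1.105000 + 0.527358) = -0.437793
x=0.260000, u=-0.437793:
  k1 = f(0.260000, -0.437793) = 0.655017
  k2 = f(0.520000, -0.267489) = 0.097803
  u ← -0.437793 + (0.26/2)·(0.655017 + 0.097803) = -0.339927
u(0.52) ≈ -0.3399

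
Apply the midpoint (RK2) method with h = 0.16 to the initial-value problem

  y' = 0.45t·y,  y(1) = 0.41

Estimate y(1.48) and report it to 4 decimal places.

Midpoint: k1 = f(t_n, y_n); k2 = f(t_n + h/2, y_n + (h/2)·k1); y_{n+1} = y_n + h·k2.
t=1.000000, y=0.410000:
  k1 = f(1.000000, 0.410000) = 0.184500
  k2 = f(1.080000, 0.424760) = 0.206433
  y ← 0.410000 + 0.16·0.206433 = 0.443029
t=1.160000, y=0.443029:
  k1 = f(1.160000, 0.443029) = 0.231261
  k2 = f(1.240000, 0.461530) = 0.257534
  y ← 0.443029 + 0.16·0.257534 = 0.484235
t=1.320000, y=0.484235:
  k1 = f(1.320000, 0.484235) = 0.287635
  k2 = f(1.400000, 0.507246) = 0.319565
  y ← 0.484235 + 0.16·0.319565 = 0.535365
y(1.48) ≈ 0.5354

0.5354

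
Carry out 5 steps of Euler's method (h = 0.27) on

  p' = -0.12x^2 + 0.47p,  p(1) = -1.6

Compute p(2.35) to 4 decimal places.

Euler: p_{n+1} = p_n + h·f(x_n, p_n).
x=1.000000, p=-1.600000: f=-0.872000 → p ← -1.600000 + 0.27·(-0.872000) = -1.835440
x=1.270000, p=-1.835440: f=-1.056205 → p ← -1.835440 + 0.27·(-1.056205) = -2.120615
x=1.540000, p=-2.120615: f=-1.281281 → p ← -2.120615 + 0.27·(-1.281281) = -2.466561
x=1.810000, p=-2.466561: f=-1.552416 → p ← -2.466561 + 0.27·(-1.552416) = -2.885713
x=2.080000, p=-2.885713: f=-1.875453 → p ← -2.885713 + 0.27·(-1.875453) = -3.392086
p(2.35) ≈ -3.3921

-3.3921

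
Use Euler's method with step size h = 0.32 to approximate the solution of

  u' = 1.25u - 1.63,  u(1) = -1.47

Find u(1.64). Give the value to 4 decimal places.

-4.1330

Euler: u_{n+1} = u_n + h·f(x_n, u_n).
x=1.000000, u=-1.470000: f=-3.467500 → u ← -1.470000 + 0.32·(-3.467500) = -2.579600
x=1.320000, u=-2.579600: f=-4.854500 → u ← -2.579600 + 0.32·(-4.854500) = -4.133040
u(1.64) ≈ -4.1330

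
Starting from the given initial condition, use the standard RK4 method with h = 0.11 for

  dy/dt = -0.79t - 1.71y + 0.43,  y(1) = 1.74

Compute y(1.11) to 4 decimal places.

1.4011

RK4: k1 = f(t_n, y_n); k2 = f(t_n + h/2, y_n + (h/2)·k1); k3 = f(t_n + h/2, y_n + (h/2)·k2); k4 = f(t_n + h, y_n + h·k3); y_{n+1} = y_n + (h/6)·(k1 + 2k2 + 2k3 + k4).
t=1.000000, y=1.740000:
  k1 = f(1.000000, 1.740000) = -3.335400
  k2 = f(1.055000, 1.556553) = -3.065156
  k3 = f(1.055000, 1.571416) = -3.090572
  k4 = f(1.110000, 1.400037) = -2.840963
  y ← 1.740000 + (0.11/6)·(k1 + 2k2 + 2k3 + k4) = 1.401057
y(1.11) ≈ 1.4011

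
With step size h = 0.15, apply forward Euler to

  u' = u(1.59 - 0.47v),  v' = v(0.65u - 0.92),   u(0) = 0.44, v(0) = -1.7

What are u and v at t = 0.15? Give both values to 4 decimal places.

Euler on (u,v): u_{n+1} = u_n + h·u', v_{n+1} = v_n + h·v'.
0.000000: (0.440000, -1.700000); f=(1.051160, 1.077800) → (0.597674, -1.538330)
(u(0.15), v(0.15)) ≈ (0.5977, -1.5383)

0.5977, -1.5383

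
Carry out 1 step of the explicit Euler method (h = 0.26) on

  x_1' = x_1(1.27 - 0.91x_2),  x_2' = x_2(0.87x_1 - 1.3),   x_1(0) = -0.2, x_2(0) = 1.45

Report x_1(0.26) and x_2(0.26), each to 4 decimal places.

Euler on (x_1,x_2): x_1_{n+1} = x_1_n + h·x_1', x_2_{n+1} = x_2_n + h·x_2'.
0.000000: (-0.200000, 1.450000); f=(0.009900, -2.137300) → (-0.197426, 0.894302)
(x_1(0.26), x_2(0.26)) ≈ (-0.1974, 0.8943)

-0.1974, 0.8943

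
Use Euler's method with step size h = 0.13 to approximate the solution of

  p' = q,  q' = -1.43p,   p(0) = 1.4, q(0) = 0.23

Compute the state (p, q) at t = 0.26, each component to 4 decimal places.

1.4260, -0.2961

Euler on (p,q): p_{n+1} = p_n + h·p', q_{n+1} = q_n + h·q'.
0.000000: (1.400000, 0.230000); f=(0.230000, -2.002000) → (1.429900, -0.030260)
0.130000: (1.429900, -0.030260); f=(-0.030260, -2.044757) → (1.425966, -0.296078)
(p(0.26), q(0.26)) ≈ (1.4260, -0.2961)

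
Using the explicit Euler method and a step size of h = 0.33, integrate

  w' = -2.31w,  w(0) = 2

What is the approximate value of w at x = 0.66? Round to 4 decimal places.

0.1130

Euler: w_{n+1} = w_n + h·f(x_n, w_n).
x=0.000000, w=2.000000: f=-4.620000 → w ← 2.000000 + 0.33·(-4.620000) = 0.475400
x=0.330000, w=0.475400: f=-1.098174 → w ← 0.475400 + 0.33·(-1.098174) = 0.113003
w(0.66) ≈ 0.1130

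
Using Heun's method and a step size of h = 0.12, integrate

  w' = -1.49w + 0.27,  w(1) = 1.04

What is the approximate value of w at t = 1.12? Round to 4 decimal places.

Heun: k1 = f(t_n, w_n); k2 = f(t_n + h, w_n + h·k1); w_{n+1} = w_n + (h/2)·(k1 + k2).
t=1.000000, w=1.040000:
  k1 = f(1.000000, 1.040000) = -1.279600
  k2 = f(1.120000, 0.886448) = -1.050808
  w ← 1.040000 + (0.12/2)·(-1.279600 + (-1.050808)) = 0.900176
w(1.12) ≈ 0.9002

0.9002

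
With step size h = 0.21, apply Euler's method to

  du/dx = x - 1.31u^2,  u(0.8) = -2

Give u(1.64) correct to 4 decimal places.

-50.9002

Euler: u_{n+1} = u_n + h·f(x_n, u_n).
x=0.800000, u=-2.000000: f=-4.440000 → u ← -2.000000 + 0.21·(-4.440000) = -2.932400
x=1.010000, u=-2.932400: f=-10.254650 → u ← -2.932400 + 0.21·(-10.254650) = -5.085877
x=1.220000, u=-5.085877: f=-32.664644 → u ← -5.085877 + 0.21·(-32.664644) = -11.945452
x=1.430000, u=-11.945452: f=-185.498904 → u ← -11.945452 + 0.21·(-185.498904) = -50.900222
u(1.64) ≈ -50.9002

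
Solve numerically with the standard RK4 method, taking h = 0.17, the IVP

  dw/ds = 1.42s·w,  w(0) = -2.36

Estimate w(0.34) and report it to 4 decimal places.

RK4: k1 = f(s_n, w_n); k2 = f(s_n + h/2, w_n + (h/2)·k1); k3 = f(s_n + h/2, w_n + (h/2)·k2); k4 = f(s_n + h, w_n + h·k3); w_{n+1} = w_n + (h/6)·(k1 + 2k2 + 2k3 + k4).
s=0.000000, w=-2.360000:
  k1 = f(0.000000, -2.360000) = 0.000000
  k2 = f(0.085000, -2.360000) = -0.284852
  k3 = f(0.085000, -2.384212) = -0.287774
  k4 = f(0.170000, -2.408922) = -0.581514
  w ← -2.360000 + (0.17/6)·(k1 + 2k2 + 2k3 + k4) = -2.408925
s=0.170000, w=-2.408925:
  k1 = f(0.170000, -2.408925) = -0.581515
  k2 = f(0.255000, -2.458354) = -0.890170
  k3 = f(0.255000, -2.484589) = -0.899670
  k4 = f(0.340000, -2.561869) = -1.236870
  w ← -2.408925 + (0.17/6)·(k1 + 2k2 + 2k3 + k4) = -2.561870
w(0.34) ≈ -2.5619

-2.5619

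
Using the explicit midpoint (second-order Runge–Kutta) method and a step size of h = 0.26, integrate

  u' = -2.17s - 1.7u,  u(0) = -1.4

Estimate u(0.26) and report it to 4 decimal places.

-0.9913

Midpoint: k1 = f(s_n, u_n); k2 = f(s_n + h/2, u_n + (h/2)·k1); u_{n+1} = u_n + h·k2.
s=0.000000, u=-1.400000:
  k1 = f(0.000000, -1.400000) = 2.380000
  k2 = f(0.130000, -1.090600) = 1.571920
  u ← -1.400000 + 0.26·1.571920 = -0.991301
u(0.26) ≈ -0.9913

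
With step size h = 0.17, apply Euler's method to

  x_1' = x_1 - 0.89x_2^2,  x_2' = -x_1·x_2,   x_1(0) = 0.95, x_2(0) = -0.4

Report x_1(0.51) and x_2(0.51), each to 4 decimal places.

1.4572, -0.2151

Euler on (x_1,x_2): x_1_{n+1} = x_1_n + h·x_1', x_2_{n+1} = x_2_n + h·x_2'.
0.000000: (0.950000, -0.400000); f=(0.807600, 0.380000) → (1.087292, -0.335400)
0.170000: (1.087292, -0.335400); f=(0.987173, 0.364678) → (1.255111, -0.273405)
0.340000: (1.255111, -0.273405); f=(1.188584, 0.343153) → (1.457171, -0.215069)
(x_1(0.51), x_2(0.51)) ≈ (1.4572, -0.2151)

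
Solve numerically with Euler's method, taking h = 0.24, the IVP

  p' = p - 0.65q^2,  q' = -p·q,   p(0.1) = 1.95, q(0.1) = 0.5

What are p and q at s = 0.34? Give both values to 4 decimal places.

Euler on (p,q): p_{n+1} = p_n + h·p', q_{n+1} = q_n + h·q'.
0.100000: (1.950000, 0.500000); f=(1.787500, -0.975000) → (2.379000, 0.266000)
(p(0.34), q(0.34)) ≈ (2.3790, 0.2660)

2.3790, 0.2660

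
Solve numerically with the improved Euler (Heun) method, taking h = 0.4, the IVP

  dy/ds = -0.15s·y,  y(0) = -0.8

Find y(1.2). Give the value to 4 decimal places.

Heun: k1 = f(s_n, y_n); k2 = f(s_n + h, y_n + h·k1); y_{n+1} = y_n + (h/2)·(k1 + k2).
s=0.000000, y=-0.800000:
  k1 = f(0.000000, -0.800000) = 0.000000
  k2 = f(0.400000, -0.800000) = 0.048000
  y ← -0.800000 + (0.4/2)·(0.000000 + 0.048000) = -0.790400
s=0.400000, y=-0.790400:
  k1 = f(0.400000, -0.790400) = 0.047424
  k2 = f(0.800000, -0.771430) = 0.092572
  y ← -0.790400 + (0.4/2)·(0.047424 + 0.092572) = -0.762401
s=0.800000, y=-0.762401:
  k1 = f(0.800000, -0.762401) = 0.091488
  k2 = f(1.200000, -0.725806) = 0.130645
  y ← -0.762401 + (0.4/2)·(0.091488 + 0.130645) = -0.717974
y(1.2) ≈ -0.7180

-0.7180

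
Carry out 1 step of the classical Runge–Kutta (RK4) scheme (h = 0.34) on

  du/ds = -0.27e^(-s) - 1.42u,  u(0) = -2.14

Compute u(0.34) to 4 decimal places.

RK4: k1 = f(s_n, u_n); k2 = f(s_n + h/2, u_n + (h/2)·k1); k3 = f(s_n + h/2, u_n + (h/2)·k2); k4 = f(s_n + h, u_n + h·k3); u_{n+1} = u_n + (h/6)·(k1 + 2k2 + 2k3 + k4).
s=0.000000, u=-2.140000:
  k1 = f(0.000000, -2.140000) = 2.768800
  k2 = f(0.170000, -1.669304) = 2.142622
  k3 = f(0.170000, -1.775754) = 2.293782
  k4 = f(0.340000, -1.360114) = 1.739184
  u ← -2.140000 + (0.34/6)·(k1 + 2k2 + 2k3 + k4) = -1.381755
u(0.34) ≈ -1.3818

-1.3818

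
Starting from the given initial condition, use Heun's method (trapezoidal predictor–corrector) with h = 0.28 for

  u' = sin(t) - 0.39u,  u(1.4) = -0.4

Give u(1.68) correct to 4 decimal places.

Heun: k1 = f(t_n, u_n); k2 = f(t_n + h, u_n + h·k1); u_{n+1} = u_n + (h/2)·(k1 + k2).
t=1.400000, u=-0.400000:
  k1 = f(1.400000, -0.400000) = 1.141450
  k2 = f(1.680000, -0.080394) = 1.025397
  u ← -0.400000 + (0.28/2)·(1.141450 + 1.025397) = -0.096641
u(1.68) ≈ -0.0966

-0.0966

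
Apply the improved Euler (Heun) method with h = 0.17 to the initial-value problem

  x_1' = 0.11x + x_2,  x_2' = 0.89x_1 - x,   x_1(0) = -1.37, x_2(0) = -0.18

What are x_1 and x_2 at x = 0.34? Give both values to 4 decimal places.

Heun on (x_1,x_2): k1 = f(x_n, state_n); k2 = f(x_n + h, state_n + h·k1); state_{n+1} = state_n + (h/2)·(k1 + k2).
0.000000: (-1.370000, -0.180000)
  k1 = (-0.180000, -1.219300)
  predictor → (-1.400600, -0.387281)
  k2 = (-0.368581, -1.416534)
  → (-1.416629, -0.404046)
0.170000: (-1.416629, -0.404046)
  k1 = (-0.385346, -1.430800)
  predictor → (-1.482138, -0.647282)
  k2 = (-0.609882, -1.659103)
  → (-1.501224, -0.666688)
(x_1(0.34), x_2(0.34)) ≈ (-1.5012, -0.6667)

-1.5012, -0.6667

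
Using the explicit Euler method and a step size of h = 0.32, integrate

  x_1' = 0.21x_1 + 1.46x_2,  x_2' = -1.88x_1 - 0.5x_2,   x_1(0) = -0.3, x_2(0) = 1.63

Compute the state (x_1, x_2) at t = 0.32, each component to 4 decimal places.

Euler on (x_1,x_2): x_1_{n+1} = x_1_n + h·x_1', x_2_{n+1} = x_2_n + h·x_2'.
0.000000: (-0.300000, 1.630000); f=(2.316800, -0.251000) → (0.441376, 1.549680)
(x_1(0.32), x_2(0.32)) ≈ (0.4414, 1.5497)

0.4414, 1.5497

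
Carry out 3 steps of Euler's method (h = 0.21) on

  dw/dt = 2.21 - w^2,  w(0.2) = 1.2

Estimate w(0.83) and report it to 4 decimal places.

1.4672

Euler: w_{n+1} = w_n + h·f(t_n, w_n).
t=0.200000, w=1.200000: f=0.770000 → w ← 1.200000 + 0.21·0.770000 = 1.361700
t=0.410000, w=1.361700: f=0.355773 → w ← 1.361700 + 0.21·0.355773 = 1.436412
t=0.620000, w=1.436412: f=0.146720 → w ← 1.436412 + 0.21·0.146720 = 1.467223
w(0.83) ≈ 1.4672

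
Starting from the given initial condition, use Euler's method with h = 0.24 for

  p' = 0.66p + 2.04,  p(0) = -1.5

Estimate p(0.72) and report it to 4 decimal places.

Euler: p_{n+1} = p_n + h·f(s_n, p_n).
s=0.000000, p=-1.500000: f=1.050000 → p ← -1.500000 + 0.24·1.050000 = -1.248000
s=0.240000, p=-1.248000: f=1.216320 → p ← -1.248000 + 0.24·1.216320 = -0.956083
s=0.480000, p=-0.956083: f=1.408985 → p ← -0.956083 + 0.24·1.408985 = -0.617927
p(0.72) ≈ -0.6179

-0.6179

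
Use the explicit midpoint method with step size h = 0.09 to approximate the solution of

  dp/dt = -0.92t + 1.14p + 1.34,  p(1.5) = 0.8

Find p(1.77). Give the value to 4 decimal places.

1.0384

Midpoint: k1 = f(t_n, p_n); k2 = f(t_n + h/2, p_n + (h/2)·k1); p_{n+1} = p_n + h·k2.
t=1.500000, p=0.800000:
  k1 = f(1.500000, 0.800000) = 0.872000
  k2 = f(1.545000, 0.839240) = 0.875334
  p ← 0.800000 + 0.09·0.875334 = 0.878780
t=1.590000, p=0.878780:
  k1 = f(1.590000, 0.878780) = 0.879009
  k2 = f(1.635000, 0.918335) = 0.882702
  p ← 0.878780 + 0.09·0.882702 = 0.958223
t=1.680000, p=0.958223:
  k1 = f(1.680000, 0.958223) = 0.886774
  k2 = f(1.725000, 0.998128) = 0.890866
  p ← 0.958223 + 0.09·0.890866 = 1.038401
p(1.77) ≈ 1.0384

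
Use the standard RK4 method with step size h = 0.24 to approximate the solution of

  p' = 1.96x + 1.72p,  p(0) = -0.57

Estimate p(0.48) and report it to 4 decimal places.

-0.9983

RK4: k1 = f(x_n, p_n); k2 = f(x_n + h/2, p_n + (h/2)·k1); k3 = f(x_n + h/2, p_n + (h/2)·k2); k4 = f(x_n + h, p_n + h·k3); p_{n+1} = p_n + (h/6)·(k1 + 2k2 + 2k3 + k4).
x=0.000000, p=-0.570000:
  k1 = f(0.000000, -0.570000) = -0.980400
  k2 = f(0.120000, -0.687648) = -0.947555
  k3 = f(0.120000, -0.683707) = -0.940775
  k4 = f(0.240000, -0.795786) = -0.898352
  p ← -0.570000 + (0.24/6)·(k1 + 2k2 + 2k3 + k4) = -0.796216
x=0.240000, p=-0.796216:
  k1 = f(0.240000, -0.796216) = -0.899092
  k2 = f(0.360000, -0.904108) = -0.849465
  k3 = f(0.360000, -0.898152) = -0.839222
  k4 = f(0.480000, -0.997630) = -0.775123
  p ← -0.796216 + (0.24/6)·(k1 + 2k2 + 2k3 + k4) = -0.998280
p(0.48) ≈ -0.9983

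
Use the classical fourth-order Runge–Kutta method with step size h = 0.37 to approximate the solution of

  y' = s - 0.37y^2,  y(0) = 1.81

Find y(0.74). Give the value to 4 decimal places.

RK4: k1 = f(s_n, y_n); k2 = f(s_n + h/2, y_n + (h/2)·k1); k3 = f(s_n + h/2, y_n + (h/2)·k2); k4 = f(s_n + h, y_n + h·k3); y_{n+1} = y_n + (h/6)·(k1 + 2k2 + 2k3 + k4).
s=0.000000, y=1.810000:
  k1 = f(0.000000, 1.810000) = -1.212157
  k2 = f(0.185000, 1.585751) = -0.745404
  k3 = f(0.185000, 1.672100) = -0.849490
  k4 = f(0.370000, 1.495689) = -0.457721
  y ← 1.810000 + (0.37/6)·(k1 + 2k2 + 2k3 + k4) = 1.510321
s=0.370000, y=1.510321:
  k1 = f(0.370000, 1.510321) = -0.473995
  k2 = f(0.555000, 1.422631) = -0.193836
  k3 = f(0.555000, 1.474461) = -0.249393
  k4 = f(0.740000, 1.418045) = -0.004015
  y ← 1.510321 + (0.37/6)·(k1 + 2k2 + 2k3 + k4) = 1.426178
y(0.74) ≈ 1.4262

1.4262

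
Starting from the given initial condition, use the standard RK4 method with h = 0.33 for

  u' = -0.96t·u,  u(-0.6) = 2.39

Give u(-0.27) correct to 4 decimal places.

2.7431

RK4: k1 = f(t_n, u_n); k2 = f(t_n + h/2, u_n + (h/2)·k1); k3 = f(t_n + h/2, u_n + (h/2)·k2); k4 = f(t_n + h, u_n + h·k3); u_{n+1} = u_n + (h/6)·(k1 + 2k2 + 2k3 + k4).
t=-0.600000, u=2.390000:
  k1 = f(-0.600000, 2.390000) = 1.376640
  k2 = f(-0.435000, 2.617146) = 1.092920
  k3 = f(-0.435000, 2.570332) = 1.073371
  k4 = f(-0.270000, 2.744212) = 0.711300
  u ← 2.390000 + (0.33/6)·(k1 + 2k2 + 2k3 + k4) = 2.743129
u(-0.27) ≈ 2.7431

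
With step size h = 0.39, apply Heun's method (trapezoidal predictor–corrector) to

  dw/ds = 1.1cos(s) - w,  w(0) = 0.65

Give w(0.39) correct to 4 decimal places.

Heun: k1 = f(s_n, w_n); k2 = f(s_n + h, w_n + h·k1); w_{n+1} = w_n + (h/2)·(k1 + k2).
s=0.000000, w=0.650000:
  k1 = f(0.000000, 0.650000) = 0.450000
  k2 = f(0.390000, 0.825500) = 0.191900
  w ← 0.650000 + (0.39/2)·(0.450000 + 0.191900) = 0.775170
w(0.39) ≈ 0.7752

0.7752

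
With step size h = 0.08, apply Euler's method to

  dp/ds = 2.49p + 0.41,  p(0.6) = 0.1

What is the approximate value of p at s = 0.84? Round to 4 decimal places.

0.2918

Euler: p_{n+1} = p_n + h·f(s_n, p_n).
s=0.600000, p=0.100000: f=0.659000 → p ← 0.100000 + 0.08·0.659000 = 0.152720
s=0.680000, p=0.152720: f=0.790273 → p ← 0.152720 + 0.08·0.790273 = 0.215942
s=0.760000, p=0.215942: f=0.947695 → p ← 0.215942 + 0.08·0.947695 = 0.291757
p(0.84) ≈ 0.2918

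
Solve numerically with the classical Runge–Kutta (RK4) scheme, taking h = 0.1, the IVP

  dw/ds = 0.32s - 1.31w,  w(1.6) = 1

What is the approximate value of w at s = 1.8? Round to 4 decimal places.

RK4: k1 = f(s_n, w_n); k2 = f(s_n + h/2, w_n + (h/2)·k1); k3 = f(s_n + h/2, w_n + (h/2)·k2); k4 = f(s_n + h, w_n + h·k3); w_{n+1} = w_n + (h/6)·(k1 + 2k2 + 2k3 + k4).
s=1.600000, w=1.000000:
  k1 = f(1.600000, 1.000000) = -0.798000
  k2 = f(1.650000, 0.960100) = -0.729731
  k3 = f(1.650000, 0.963513) = -0.734203
  k4 = f(1.700000, 0.926580) = -0.669819
  w ← 1.000000 + (0.1/6)·(k1 + 2k2 + 2k3 + k4) = 0.926739
s=1.700000, w=0.926739:
  k1 = f(1.700000, 0.926739) = -0.670028
  k2 = f(1.750000, 0.893237) = -0.610141
  k3 = f(1.750000, 0.896232) = -0.614063
  k4 = f(1.800000, 0.865332) = -0.557585
  w ← 0.926739 + (0.1/6)·(k1 + 2k2 + 2k3 + k4) = 0.865472
w(1.8) ≈ 0.8655

0.8655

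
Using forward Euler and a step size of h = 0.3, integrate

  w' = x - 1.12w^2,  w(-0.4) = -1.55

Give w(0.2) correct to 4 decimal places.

-4.5692

Euler: w_{n+1} = w_n + h·f(x_n, w_n).
x=-0.400000, w=-1.550000: f=-3.090800 → w ← -1.550000 + 0.3·(-3.090800) = -2.477240
x=-0.100000, w=-2.477240: f=-6.973124 → w ← -2.477240 + 0.3·(-6.973124) = -4.569177
w(0.2) ≈ -4.5692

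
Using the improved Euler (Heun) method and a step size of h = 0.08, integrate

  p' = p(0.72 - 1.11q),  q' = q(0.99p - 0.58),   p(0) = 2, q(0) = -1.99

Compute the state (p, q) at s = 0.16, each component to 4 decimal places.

Heun on (p,q): k1 = f(s_n, state_n); k2 = f(s_n + h, state_n + h·k1); state_{n+1} = state_n + (h/2)·(k1 + k2).
0.000000: (2.000000, -1.990000)
  k1 = (5.857800, -2.786000)
  predictor → (2.468624, -2.212880)
  k2 = (7.841083, -4.124671)
  → (2.547955, -2.266427)
0.080000: (2.547955, -2.266427)
  k1 = (8.244505, -4.402479)
  predictor → (3.207516, -2.618625)
  k2 = (11.632614, -6.796486)
  → (3.343040, -2.714385)
(p(0.16), q(0.16)) ≈ (3.3430, -2.7144)

3.3430, -2.7144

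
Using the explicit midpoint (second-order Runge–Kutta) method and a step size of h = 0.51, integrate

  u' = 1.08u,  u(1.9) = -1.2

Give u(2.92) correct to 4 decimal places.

-3.4782

Midpoint: k1 = f(s_n, u_n); k2 = f(s_n + h/2, u_n + (h/2)·k1); u_{n+1} = u_n + h·k2.
s=1.900000, u=-1.200000:
  k1 = f(1.900000, -1.200000) = -1.296000
  k2 = f(2.155000, -1.530480) = -1.652918
  u ← -1.200000 + 0.51·(-1.652918) = -2.042988
s=2.410000, u=-2.042988:
  k1 = f(2.410000, -2.042988) = -2.206427
  k2 = f(2.665000, -2.605627) = -2.814078
  u ← -2.042988 + 0.51·(-2.814078) = -3.478168
u(2.92) ≈ -3.4782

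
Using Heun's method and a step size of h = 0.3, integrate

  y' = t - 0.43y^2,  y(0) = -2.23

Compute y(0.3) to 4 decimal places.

Heun: k1 = f(t_n, y_n); k2 = f(t_n + h, y_n + h·k1); y_{n+1} = y_n + (h/2)·(k1 + k2).
t=0.000000, y=-2.230000:
  k1 = f(0.000000, -2.230000) = -2.138347
  k2 = f(0.300000, -2.871504) = -3.245580
  y ← -2.230000 + (0.3/2)·(-2.138347 + (-3.245580)) = -3.037589
y(0.3) ≈ -3.0376

-3.0376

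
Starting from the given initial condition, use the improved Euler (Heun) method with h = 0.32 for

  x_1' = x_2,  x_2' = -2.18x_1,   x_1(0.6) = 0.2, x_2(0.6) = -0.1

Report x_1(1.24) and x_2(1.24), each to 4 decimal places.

Heun on (x_1,x_2): k1 = f(t_n, state_n); k2 = f(t_n + h, state_n + h·k1); state_{n+1} = state_n + (h/2)·(k1 + k2).
0.600000: (0.200000, -0.100000)
  k1 = (-0.100000, -0.436000)
  predictor → (0.168000, -0.239520)
  k2 = (-0.239520, -0.366240)
  → (0.145677, -0.228358)
0.920000: (0.145677, -0.228358)
  k1 = (-0.228358, -0.317575)
  predictor → (0.072602, -0.329983)
  k2 = (-0.329983, -0.158273)
  → (0.056342, -0.304494)
(x_1(1.24), x_2(1.24)) ≈ (0.0563, -0.3045)

0.0563, -0.3045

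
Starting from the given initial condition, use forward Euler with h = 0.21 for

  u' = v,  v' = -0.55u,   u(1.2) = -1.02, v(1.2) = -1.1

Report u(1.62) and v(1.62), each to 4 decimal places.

-1.4573, -0.8377

Euler on (u,v): u_{n+1} = u_n + h·u', v_{n+1} = v_n + h·v'.
1.200000: (-1.020000, -1.100000); f=(-1.100000, 0.561000) → (-1.251000, -0.982190)
1.410000: (-1.251000, -0.982190); f=(-0.982190, 0.688050) → (-1.457260, -0.837700)
(u(1.62), v(1.62)) ≈ (-1.4573, -0.8377)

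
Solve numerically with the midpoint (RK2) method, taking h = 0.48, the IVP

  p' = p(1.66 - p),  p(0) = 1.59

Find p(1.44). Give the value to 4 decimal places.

1.6501

Midpoint: k1 = f(x_n, p_n); k2 = f(x_n + h/2, p_n + (h/2)·k1); p_{n+1} = p_n + h·k2.
x=0.000000, p=1.590000:
  k1 = f(0.000000, 1.590000) = 0.111300
  k2 = f(0.240000, 1.616712) = 0.069984
  p ← 1.590000 + 0.48·0.069984 = 1.623592
x=0.480000, p=1.623592:
  k1 = f(0.480000, 1.623592) = 0.059111
  k2 = f(0.720000, 1.637779) = 0.036393
  p ← 1.623592 + 0.48·0.036393 = 1.641061
x=0.960000, p=1.641061:
  k1 = f(0.960000, 1.641061) = 0.031080
  k2 = f(1.200000, 1.648520) = 0.018925
  p ← 1.641061 + 0.48·0.018925 = 1.650145
p(1.44) ≈ 1.6501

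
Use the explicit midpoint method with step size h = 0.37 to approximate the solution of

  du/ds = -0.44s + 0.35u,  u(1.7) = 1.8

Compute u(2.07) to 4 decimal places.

1.7234

Midpoint: k1 = f(s_n, u_n); k2 = f(s_n + h/2, u_n + (h/2)·k1); u_{n+1} = u_n + h·k2.
s=1.700000, u=1.800000:
  k1 = f(1.700000, 1.800000) = -0.118000
  k2 = f(1.885000, 1.778170) = -0.207041
  u ← 1.800000 + 0.37·(-0.207041) = 1.723395
u(2.07) ≈ 1.7234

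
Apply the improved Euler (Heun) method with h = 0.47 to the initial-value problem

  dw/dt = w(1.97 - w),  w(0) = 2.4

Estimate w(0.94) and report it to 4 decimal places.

Heun: k1 = f(t_n, w_n); k2 = f(t_n + h, w_n + h·k1); w_{n+1} = w_n + (h/2)·(k1 + k2).
t=0.000000, w=2.400000:
  k1 = f(0.000000, 2.400000) = -1.032000
  k2 = f(0.470000, 1.914960) = 0.105399
  w ← 2.400000 + (0.47/2)·(-1.032000 + 0.105399) = 2.182249
t=0.470000, w=2.182249:
  k1 = f(0.470000, 2.182249) = -0.463180
  k2 = f(0.940000, 1.964554) = 0.010698
  w ← 2.182249 + (0.47/2)·(-0.463180 + 0.010698) = 2.075916
w(0.94) ≈ 2.0759

2.0759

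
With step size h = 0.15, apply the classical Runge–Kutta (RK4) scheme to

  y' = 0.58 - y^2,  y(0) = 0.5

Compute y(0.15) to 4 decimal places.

0.5459

RK4: k1 = f(x_n, y_n); k2 = f(x_n + h/2, y_n + (h/2)·k1); k3 = f(x_n + h/2, y_n + (h/2)·k2); k4 = f(x_n + h, y_n + h·k3); y_{n+1} = y_n + (h/6)·(k1 + 2k2 + 2k3 + k4).
x=0.000000, y=0.500000:
  k1 = f(0.000000, 0.500000) = 0.330000
  k2 = f(0.075000, 0.524750) = 0.304637
  k3 = f(0.075000, 0.522848) = 0.306630
  k4 = f(0.150000, 0.545995) = 0.281890
  y ← 0.500000 + (0.15/6)·(k1 + 2k2 + 2k3 + k4) = 0.545861
y(0.15) ≈ 0.5459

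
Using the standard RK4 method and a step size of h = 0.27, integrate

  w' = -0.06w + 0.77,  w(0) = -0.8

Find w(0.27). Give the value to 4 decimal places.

RK4: k1 = f(t_n, w_n); k2 = f(t_n + h/2, w_n + (h/2)·k1); k3 = f(t_n + h/2, w_n + (h/2)·k2); k4 = f(t_n + h, w_n + h·k3); w_{n+1} = w_n + (h/6)·(k1 + 2k2 + 2k3 + k4).
t=0.000000, w=-0.800000:
  k1 = f(0.000000, -0.800000) = 0.818000
  k2 = f(0.135000, -0.689570) = 0.811374
  k3 = f(0.135000, -0.690464) = 0.811428
  k4 = f(0.270000, -0.580914) = 0.804855
  w ← -0.800000 + (0.27/6)·(k1 + 2k2 + 2k3 + k4) = -0.580919
w(0.27) ≈ -0.5809

-0.5809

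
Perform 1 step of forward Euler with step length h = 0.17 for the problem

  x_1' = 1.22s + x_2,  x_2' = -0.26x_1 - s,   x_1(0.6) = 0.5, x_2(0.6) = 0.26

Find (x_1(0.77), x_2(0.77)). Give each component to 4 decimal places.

Euler on (x_1,x_2): x_1_{n+1} = x_1_n + h·x_1', x_2_{n+1} = x_2_n + h·x_2'.
0.600000: (0.500000, 0.260000); f=(0.992000, -0.730000) → (0.668640, 0.135900)
(x_1(0.77), x_2(0.77)) ≈ (0.6686, 0.1359)

0.6686, 0.1359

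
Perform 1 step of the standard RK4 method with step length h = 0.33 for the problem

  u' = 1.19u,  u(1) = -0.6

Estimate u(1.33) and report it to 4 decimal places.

-0.8885

RK4: k1 = f(s_n, u_n); k2 = f(s_n + h/2, u_n + (h/2)·k1); k3 = f(s_n + h/2, u_n + (h/2)·k2); k4 = f(s_n + h, u_n + h·k3); u_{n+1} = u_n + (h/6)·(k1 + 2k2 + 2k3 + k4).
s=1.000000, u=-0.600000:
  k1 = f(1.000000, -0.600000) = -0.714000
  k2 = f(1.165000, -0.717810) = -0.854194
  k3 = f(1.165000, -0.740942) = -0.881721
  k4 = f(1.330000, -0.890968) = -1.060252
  u ← -0.600000 + (0.33/6)·(k1 + 2k2 + 2k3 + k4) = -0.888534
u(1.33) ≈ -0.8885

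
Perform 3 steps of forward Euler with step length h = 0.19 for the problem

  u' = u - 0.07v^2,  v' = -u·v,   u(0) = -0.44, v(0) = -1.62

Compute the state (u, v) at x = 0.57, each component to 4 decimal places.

Euler on (u,v): u_{n+1} = u_n + h·u', v_{n+1} = v_n + h·v'.
0.000000: (-0.440000, -1.620000); f=(-0.623708, -0.712800) → (-0.558505, -1.755432)
0.190000: (-0.558505, -1.755432); f=(-0.774212, -0.980417) → (-0.705605, -1.941711)
0.380000: (-0.705605, -1.941711); f=(-0.969522, -1.370081) → (-0.889814, -2.202027)
(u(0.57), v(0.57)) ≈ (-0.8898, -2.2020)

-0.8898, -2.2020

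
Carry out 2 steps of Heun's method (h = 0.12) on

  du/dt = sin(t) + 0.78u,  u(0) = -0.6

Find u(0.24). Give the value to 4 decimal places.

Heun: k1 = f(t_n, u_n); k2 = f(t_n + h, u_n + h·k1); u_{n+1} = u_n + (h/2)·(k1 + k2).
t=0.000000, u=-0.600000:
  k1 = f(0.000000, -0.600000) = -0.468000
  k2 = f(0.120000, -0.656160) = -0.392093
  u ← -0.600000 + (0.12/2)·(-0.468000 + (-0.392093)) = -0.651606
t=0.120000, u=-0.651606:
  k1 = f(0.120000, -0.651606) = -0.388540
  k2 = f(0.240000, -0.698230) = -0.306917
  u ← -0.651606 + (0.12/2)·(-0.388540 + (-0.306917)) = -0.693333
u(0.24) ≈ -0.6933

-0.6933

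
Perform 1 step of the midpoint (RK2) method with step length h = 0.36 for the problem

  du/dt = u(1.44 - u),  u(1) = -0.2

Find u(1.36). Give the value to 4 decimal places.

-0.3584

Midpoint: k1 = f(t_n, u_n); k2 = f(t_n + h/2, u_n + (h/2)·k1); u_{n+1} = u_n + h·k2.
t=1.000000, u=-0.200000:
  k1 = f(1.000000, -0.200000) = -0.328000
  k2 = f(1.180000, -0.259040) = -0.440119
  u ← -0.200000 + 0.36·(-0.440119) = -0.358443
u(1.36) ≈ -0.3584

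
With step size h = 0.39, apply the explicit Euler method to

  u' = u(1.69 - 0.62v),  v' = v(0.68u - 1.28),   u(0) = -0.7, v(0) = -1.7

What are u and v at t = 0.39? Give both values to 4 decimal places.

-1.4491, -0.5358

Euler on (u,v): u_{n+1} = u_n + h·u', v_{n+1} = v_n + h·v'.
0.000000: (-0.700000, -1.700000); f=(-1.920800, 2.985200) → (-1.449112, -0.535772)
(u(0.39), v(0.39)) ≈ (-1.4491, -0.5358)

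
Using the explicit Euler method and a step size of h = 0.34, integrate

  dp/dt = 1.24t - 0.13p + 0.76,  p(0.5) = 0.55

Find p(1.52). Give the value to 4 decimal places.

Euler: p_{n+1} = p_n + h·f(t_n, p_n).
t=0.500000, p=0.550000: f=1.308500 → p ← 0.550000 + 0.34·1.308500 = 0.994890
t=0.840000, p=0.994890: f=1.672264 → p ← 0.994890 + 0.34·1.672264 = 1.563460
t=1.180000, p=1.563460: f=2.019950 → p ← 1.563460 + 0.34·2.019950 = 2.250243
p(1.52) ≈ 2.2502

2.2502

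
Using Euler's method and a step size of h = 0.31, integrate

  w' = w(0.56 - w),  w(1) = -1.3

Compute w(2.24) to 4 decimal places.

-33.1032

Euler: w_{n+1} = w_n + h·f(x_n, w_n).
x=1.000000, w=-1.300000: f=-2.418000 → w ← -1.300000 + 0.31·(-2.418000) = -2.049580
x=1.310000, w=-2.049580: f=-5.348543 → w ← -2.049580 + 0.31·(-5.348543) = -3.707628
x=1.620000, w=-3.707628: f=-15.822780 → w ← -3.707628 + 0.31·(-15.822780) = -8.612690
x=1.930000, w=-8.612690: f=-79.001536 → w ← -8.612690 + 0.31·(-79.001536) = -33.103166
w(2.24) ≈ -33.1032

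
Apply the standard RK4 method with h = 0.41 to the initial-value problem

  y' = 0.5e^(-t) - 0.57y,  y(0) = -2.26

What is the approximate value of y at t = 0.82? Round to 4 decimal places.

RK4: k1 = f(t_n, y_n); k2 = f(t_n + h/2, y_n + (h/2)·k1); k3 = f(t_n + h/2, y_n + (h/2)·k2); k4 = f(t_n + h, y_n + h·k3); y_{n+1} = y_n + (h/6)·(k1 + 2k2 + 2k3 + k4).
t=0.000000, y=-2.260000:
  k1 = f(0.000000, -2.260000) = 1.788200
  k2 = f(0.205000, -1.893419) = 1.486572
  k3 = f(0.205000, -1.955253) = 1.521818
  k4 = f(0.410000, -1.636055) = 1.264376
  y ← -2.260000 + (0.41/6)·(k1 + 2k2 + 2k3 + k4) = -1.640261
t=0.410000, y=-1.640261:
  k1 = f(0.410000, -1.640261) = 1.266774
  k2 = f(0.615000, -1.380572) = 1.057247
  k3 = f(0.615000, -1.423525) = 1.081730
  k4 = f(0.820000, -1.196751) = 0.902364
  y ← -1.640261 + (0.41/6)·(k1 + 2k2 + 2k3 + k4) = -1.199709
y(0.82) ≈ -1.1997

-1.1997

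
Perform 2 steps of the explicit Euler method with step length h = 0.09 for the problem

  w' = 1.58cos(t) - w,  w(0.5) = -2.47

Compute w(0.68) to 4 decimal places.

Euler: w_{n+1} = w_n + h·f(t_n, w_n).
t=0.500000, w=-2.470000: f=3.856580 → w ← -2.470000 + 0.09·3.856580 = -2.122908
t=0.590000, w=-2.122908: f=3.435794 → w ← -2.122908 + 0.09·3.435794 = -1.813686
w(0.68) ≈ -1.8137

-1.8137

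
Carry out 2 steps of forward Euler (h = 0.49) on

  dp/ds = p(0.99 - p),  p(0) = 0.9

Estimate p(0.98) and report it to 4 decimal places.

Euler: p_{n+1} = p_n + h·f(s_n, p_n).
s=0.000000, p=0.900000: f=0.081000 → p ← 0.900000 + 0.49·0.081000 = 0.939690
s=0.490000, p=0.939690: f=0.047276 → p ← 0.939690 + 0.49·0.047276 = 0.962855
p(0.98) ≈ 0.9629

0.9629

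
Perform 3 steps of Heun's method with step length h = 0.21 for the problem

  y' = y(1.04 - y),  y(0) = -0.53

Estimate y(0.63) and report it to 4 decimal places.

Heun: k1 = f(x_n, y_n); k2 = f(x_n + h, y_n + h·k1); y_{n+1} = y_n + (h/2)·(k1 + k2).
x=0.000000, y=-0.530000:
  k1 = f(0.000000, -0.530000) = -0.832100
  k2 = f(0.210000, -0.704741) = -1.229591
  y ← -0.530000 + (0.21/2)·(-0.832100 + (-1.229591)) = -0.746478
x=0.210000, y=-0.746478:
  k1 = f(0.210000, -0.746478) = -1.333565
  k2 = f(0.420000, -1.026526) = -2.121343
  y ← -0.746478 + (0.21/2)·(-1.333565 + (-2.121343)) = -1.109243
x=0.420000, y=-1.109243:
  k1 = f(0.420000, -1.109243) = -2.384032
  k2 = f(0.630000, -1.609890) = -4.266030
  y ← -1.109243 + (0.21/2)·(-2.384032 + (-4.266030)) = -1.807499
y(0.63) ≈ -1.8075

-1.8075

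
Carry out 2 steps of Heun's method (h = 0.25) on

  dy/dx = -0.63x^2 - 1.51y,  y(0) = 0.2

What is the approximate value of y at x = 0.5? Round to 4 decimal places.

Heun: k1 = f(x_n, y_n); k2 = f(x_n + h, y_n + h·k1); y_{n+1} = y_n + (h/2)·(k1 + k2).
x=0.000000, y=0.200000:
  k1 = f(0.000000, 0.200000) = -0.302000
  k2 = f(0.250000, 0.124500) = -0.227370
  y ← 0.200000 + (0.25/2)·(-0.302000 + (-0.227370)) = 0.133829
x=0.250000, y=0.133829:
  k1 = f(0.250000, 0.133829) = -0.241456
  k2 = f(0.500000, 0.073465) = -0.268432
  y ← 0.133829 + (0.25/2)·(-0.241456 + (-0.268432)) = 0.070093
y(0.5) ≈ 0.0701

0.0701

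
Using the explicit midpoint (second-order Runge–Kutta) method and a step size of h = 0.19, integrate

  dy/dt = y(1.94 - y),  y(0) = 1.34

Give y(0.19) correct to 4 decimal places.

1.4809

Midpoint: k1 = f(t_n, y_n); k2 = f(t_n + h/2, y_n + (h/2)·k1); y_{n+1} = y_n + h·k2.
t=0.000000, y=1.340000:
  k1 = f(0.000000, 1.340000) = 0.804000
  k2 = f(0.095000, 1.416380) = 0.741645
  y ← 1.340000 + 0.19·0.741645 = 1.480913
y(0.19) ≈ 1.4809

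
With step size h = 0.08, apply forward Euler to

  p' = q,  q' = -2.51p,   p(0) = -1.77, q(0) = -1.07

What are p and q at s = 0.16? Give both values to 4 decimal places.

Euler on (p,q): p_{n+1} = p_n + h·p', q_{n+1} = q_n + h·q'.
0.000000: (-1.770000, -1.070000); f=(-1.070000, 4.442700) → (-1.855600, -0.714584)
0.080000: (-1.855600, -0.714584); f=(-0.714584, 4.657556) → (-1.912767, -0.341980)
(p(0.16), q(0.16)) ≈ (-1.9128, -0.3420)

-1.9128, -0.3420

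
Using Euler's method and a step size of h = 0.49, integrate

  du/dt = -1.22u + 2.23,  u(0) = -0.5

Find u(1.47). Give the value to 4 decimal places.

1.6764

Euler: u_{n+1} = u_n + h·f(t_n, u_n).
t=0.000000, u=-0.500000: f=2.840000 → u ← -0.500000 + 0.49·2.840000 = 0.891600
t=0.490000, u=0.891600: f=1.142248 → u ← 0.891600 + 0.49·1.142248 = 1.451302
t=0.980000, u=1.451302: f=0.459412 → u ← 1.451302 + 0.49·0.459412 = 1.676413
u(1.47) ≈ 1.6764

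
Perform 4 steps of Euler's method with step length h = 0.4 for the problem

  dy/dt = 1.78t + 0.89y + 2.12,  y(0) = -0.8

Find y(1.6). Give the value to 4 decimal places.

Euler: y_{n+1} = y_n + h·f(t_n, y_n).
t=0.000000, y=-0.800000: f=1.408000 → y ← -0.800000 + 0.4·1.408000 = -0.236800
t=0.400000, y=-0.236800: f=2.621248 → y ← -0.236800 + 0.4·2.621248 = 0.811699
t=0.800000, y=0.811699: f=4.266412 → y ← 0.811699 + 0.4·4.266412 = 2.518264
t=1.200000, y=2.518264: f=6.497255 → y ← 2.518264 + 0.4·6.497255 = 5.117166
y(1.6) ≈ 5.1172

5.1172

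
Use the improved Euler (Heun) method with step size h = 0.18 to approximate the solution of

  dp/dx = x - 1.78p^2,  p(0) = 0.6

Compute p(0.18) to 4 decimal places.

Heun: k1 = f(x_n, p_n); k2 = f(x_n + h, p_n + h·k1); p_{n+1} = p_n + (h/2)·(k1 + k2).
x=0.000000, p=0.600000:
  k1 = f(0.000000, 0.600000) = -0.640800
  k2 = f(0.180000, 0.484656) = -0.238107
  p ← 0.600000 + (0.18/2)·(-0.640800 + (-0.238107)) = 0.520898
p(0.18) ≈ 0.5209

0.5209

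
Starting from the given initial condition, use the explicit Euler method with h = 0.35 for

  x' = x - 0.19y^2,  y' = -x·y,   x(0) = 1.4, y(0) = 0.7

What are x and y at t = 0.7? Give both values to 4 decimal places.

2.4990, 0.1249

Euler on (x,y): x_{n+1} = x_n + h·x', y_{n+1} = y_n + h·y'.
0.000000: (1.400000, 0.700000); f=(1.306900, -0.980000) → (1.857415, 0.357000)
0.350000: (1.857415, 0.357000); f=(1.833200, -0.663097) → (2.499035, 0.124916)
(x(0.7), y(0.7)) ≈ (2.4990, 0.1249)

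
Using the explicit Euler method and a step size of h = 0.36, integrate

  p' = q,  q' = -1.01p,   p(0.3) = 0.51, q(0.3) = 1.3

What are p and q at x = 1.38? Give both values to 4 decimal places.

1.6525, 0.2575

Euler on (p,q): p_{n+1} = p_n + h·p', q_{n+1} = q_n + h·q'.
0.300000: (0.510000, 1.300000); f=(1.300000, -0.515100) → (0.978000, 1.114564)
0.660000: (0.978000, 1.114564); f=(1.114564, -0.987780) → (1.379243, 0.758963)
1.020000: (1.379243, 0.758963); f=(0.758963, -1.393035) → (1.652470, 0.257470)
(p(1.38), q(1.38)) ≈ (1.6525, 0.2575)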